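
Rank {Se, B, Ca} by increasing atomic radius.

B < Se < Ca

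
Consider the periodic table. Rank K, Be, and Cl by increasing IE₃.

Cl, K, Be

The third ionization energy removes an electron from the +2 ion. For each element: K²⁺ is already 1 electron into the core; Be²⁺ is the bare [He] core; Cl²⁺ still has 5 valence electrons.
Core electrons are held far more tightly than valence electrons, so K and Be top the IE_3 order.
Approximate IE_3 values (kJ/mol): K 4420, Be 14849, Cl 3822.
Putting it together, IE_3: Cl < K < Be.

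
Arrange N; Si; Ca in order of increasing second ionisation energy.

Ca < Si < N

Consider each +1 ion: N⁺ still has 4 valence electrons; Si⁺ still has 3 valence electrons; Ca⁺ still has 1 valence electron.
All are still removing valence electrons, so compare the +1 ions as you would atoms: IE_2 generally rises across a period (higher Z_eff) and falls down a group (larger shell), subject to the usual subshell exceptions.
Valence configurations: N⁺ [He]2s²2p², Si⁺ [Ne]3s²3p¹, Ca⁺ [Ar]4s¹.
Tabulated IE_2 (kJ/mol): N 2856, Si 1577, Ca 1145.
Overall IE_2 order: Ca < Si < N.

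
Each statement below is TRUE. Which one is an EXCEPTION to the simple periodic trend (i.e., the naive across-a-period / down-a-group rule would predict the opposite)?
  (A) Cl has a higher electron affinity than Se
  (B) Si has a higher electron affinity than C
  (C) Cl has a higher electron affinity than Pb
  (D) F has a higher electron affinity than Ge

(B)

The general trend: electron affinity increases across a period and decreases down a group.
(A) Cl (period 3, group 17) vs Se (period 4, group 16): the stated order agrees with the simple trend.
(B) Si (period 3, group 14) vs C (period 2, group 14): the stated order contradicts the simple trend.
(C) Cl (period 3, group 17) vs Pb (period 6, group 14): the stated order agrees with the simple trend.
(D) F (period 2, group 17) vs Ge (period 4, group 14): the stated order agrees with the simple trend.
The exception is (B): Si's larger, more diffuse 3p orbitals accept an added electron slightly more readily than C's compact 2p.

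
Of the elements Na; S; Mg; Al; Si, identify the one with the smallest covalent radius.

S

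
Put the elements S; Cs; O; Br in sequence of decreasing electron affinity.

O is in period 2, group 16; S is in period 3, group 16; Br is in period 4, group 17; Cs is in period 6, group 1.
Atoms with high Z_eff and room in the valence shell (especially the halogens) have the most exothermic electron affinities.
Here both period and group differ, so the two effects have to be weighed against each other.
O > Cs: relative to Cs, both the across-period and down-group shifts push O's electron affinity up.
S > O: this pair runs against the simple trend — see the exception note.
Br > S: period and group pull opposite ways; the across-period shift dominates (325 vs 200 kJ/mol).
Note the exception: S has a higher electron affinity than O, contrary to the simple trend — the compact 2p subshell of O repels the added electron more than S's larger 3p does.
Approximate values (kJ/mol): O 141, S 200, Br 325, Cs 46.
So from highest to lowest: Br > S > O > Cs.

Br > S > O > Cs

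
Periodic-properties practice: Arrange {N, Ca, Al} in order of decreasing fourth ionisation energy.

IE_4 is the cost of taking one more electron from the +3 cation: N³⁺ still has 2 valence electrons; Ca³⁺ is already 1 electron into the core; Al³⁺ is the bare [Ne] core.
Usually core removal costs more than valence removal, but here the competition is close: a tightly held n=2 valence electron can cost more to remove than an n=3 core electron, so the actual values have to decide it.
Approximate IE_4 values (kJ/mol): N 7475, Ca 6491, Al 11577.
Putting it together, IE_4: Ca < N < Al.

Al, N, Ca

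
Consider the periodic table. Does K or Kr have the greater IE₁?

Kr

K is in period 4, group 1; Kr is in period 4, group 18.
Removing the outermost electron gets harder across a period and easier down a group.
All lie in period 4, so first ionization energy increases left to right.
So Kr has the greater IE₁ (Kr > K).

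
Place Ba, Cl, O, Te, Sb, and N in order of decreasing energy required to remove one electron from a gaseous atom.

N is in period 2, group 15; O is in period 2, group 16; Cl is in period 3, group 17; Sb is in period 5, group 15; Te is in period 5, group 16; Ba is in period 6, group 2.
IE₁ increases left→right with effective nuclear charge and decreases top→bottom as the valence shell moves farther out.
These span different periods and groups, so the two trends combine.
Sb > Ba: relative to Ba, both the across-period and down-group shifts push Sb's first ionization energy up.
Te > Sb: both are in period 5; the period trend gives Te the larger value.
Cl > Te: relative to Te, both the across-period and down-group shifts push Cl's first ionization energy up.
O > Cl: period and group pull opposite ways; the down-group shift dominates (1314 vs 1251 kJ/mol).
N > O: this pair runs against the simple trend — see the exception note.
Note the exception: N has a higher first ionization energy than O, contrary to the simple trend — pairing an electron in O's 2p⁴ costs repulsion energy, so O ionizes more easily than half-filled N (2p³).
Approximate values (kJ/mol): N 1402, O 1314, Cl 1251, Sb 831, Te 869, Ba 503.
So from highest to lowest: N > O > Cl > Te > Sb > Ba.

N, O, Cl, Te, Sb, Ba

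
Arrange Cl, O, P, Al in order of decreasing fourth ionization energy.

Al, O, Cl, P

After 3 electrons have been removed, what remains? Cl³⁺ still has 4 valence electrons; O³⁺ still has 3 valence electrons; P³⁺ still has 2 valence electrons; Al³⁺ is the bare [Ne] core.
Pulling an electron out of a noble-gas core costs far more than removing a remaining valence electron, so Al sits at the high end of IE_4.
Valence configurations: Cl³⁺ [Ne]3s²3p², O³⁺ [He]2s²2p¹, P³⁺ [Ne]3s².
Tabulated IE_4 (kJ/mol): Cl 5159, O 7469, P 4964, Al 11577.
So the fourth ionization energies run P < Cl < O < Al.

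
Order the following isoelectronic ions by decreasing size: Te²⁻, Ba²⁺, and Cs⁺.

All of these have 54 electrons, so size is governed by nuclear charge alone: the more protons, the stronger the pull on the same electron cloud, and the smaller the ion.
Nuclear charges: Ba²⁺ (Z=56), Cs⁺ (Z=55), Te²⁻ (Z=52).
Largest to smallest: Te²⁻ > Cs⁺ > Ba²⁺.

Te²⁻, Cs⁺, Ba²⁺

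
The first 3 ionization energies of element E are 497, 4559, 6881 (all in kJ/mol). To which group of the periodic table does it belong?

Group 1

Look for the largest jump between consecutive ionization energies: IE2/IE1 ≈ 9.2, far larger than any earlier ratio.
That jump marks the point where a core electron is being removed. So the atom has 1 valence electron.
A main-group element with 1 valence electron is in group 1.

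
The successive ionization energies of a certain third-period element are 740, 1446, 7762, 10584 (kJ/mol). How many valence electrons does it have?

Look for the largest jump between consecutive ionization energies: IE3/IE2 ≈ 5.4, far larger than any earlier ratio.
That jump marks the point where a core electron is being removed. So the atom has 2 valence electrons.

2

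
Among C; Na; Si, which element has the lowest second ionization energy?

Si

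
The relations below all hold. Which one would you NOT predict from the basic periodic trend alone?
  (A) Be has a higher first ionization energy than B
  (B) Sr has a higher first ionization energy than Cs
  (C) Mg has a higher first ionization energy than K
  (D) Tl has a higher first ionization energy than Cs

(A)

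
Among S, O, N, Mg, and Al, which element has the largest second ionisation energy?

The second ionization energy removes an electron from the +1 ion. For each element: S⁺ still has 5 valence electrons; O⁺ still has 5 valence electrons; N⁺ still has 4 valence electrons; Mg⁺ still has 1 valence electron; Al⁺ still has 2 valence electrons.
All are still removing valence electrons, so compare the +1 ions as you would atoms: IE_2 generally rises across a period (higher Z_eff) and falls down a group (larger shell), subject to the usual subshell exceptions.
Valence configurations: S⁺ [Ne]3s²3p³, O⁺ [He]2s²2p³, N⁺ [He]2s²2p², Mg⁺ [Ne]3s¹, Al⁺ [Ne]3s².
The numbers (kJ/mol): S 2252, O 3388, N 2856, Mg 1451, Al 1817.
Hence IE_2: Mg < Al < S < N < O.

O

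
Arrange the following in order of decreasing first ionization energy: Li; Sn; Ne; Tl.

Ne > Sn > Tl > Li

Li is in period 2, group 1; Ne is in period 2, group 18; Sn is in period 5, group 14; Tl is in period 6, group 13.
Removing the outermost electron gets harder across a period and easier down a group.
Neither a single period nor a single group — weigh both effects.
Tl > Li: period and group pull opposite ways; the across-period shift dominates (589 vs 520 kJ/mol).
Sn > Tl: relative to Tl, both the across-period and down-group shifts push Sn's first ionization energy up.
Ne > Sn: both effects reinforce here, so Ne is clearly the higher of the two.
For reference (kJ/mol): Li 520, Ne 2081, Sn 709, Tl 589.
So from highest to lowest: Ne > Sn > Tl > Li.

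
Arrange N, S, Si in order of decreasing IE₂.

Consider each +1 ion: N⁺ still has 4 valence electrons; S⁺ still has 5 valence electrons; Si⁺ still has 3 valence electrons.
All are still removing valence electrons, so compare the +1 ions as you would atoms: IE_2 generally rises across a period (higher Z_eff) and falls down a group (larger shell), subject to the usual subshell exceptions.
Valence configurations: N⁺ [He]2s²2p², S⁺ [Ne]3s²3p³, Si⁺ [Ne]3s²3p¹.
The numbers (kJ/mol): N 2856, S 2252, Si 1577.
So the second ionization energies run Si < S < N.

N > S > Si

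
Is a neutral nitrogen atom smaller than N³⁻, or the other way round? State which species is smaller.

N

Forming N³⁻ adds 3 electrons to N. More electron–electron repulsion in the same shell, with unchanged nuclear charge, lets the cloud expand.
An anion is larger than its parent atom: N³⁻ > N.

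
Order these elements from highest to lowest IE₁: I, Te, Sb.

I > Te > Sb

Sb is in period 5, group 15; Te is in period 5, group 16; I is in period 5, group 17.
Across a period the outer electron is held more tightly (higher IE₁); down a group it sits in a higher shell, more shielded, and comes off more easily.
All lie in period 5, so first ionization energy increases left to right.
So from highest to lowest: I > Te > Sb.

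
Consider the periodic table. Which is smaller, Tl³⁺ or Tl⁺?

Tl³⁺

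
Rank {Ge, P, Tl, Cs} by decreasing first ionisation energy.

P is in period 3, group 15; Ge is in period 4, group 14; Cs is in period 6, group 1; Tl is in period 6, group 13.
Across a period the outer electron is held more tightly (higher IE₁); down a group it sits in a higher shell, more shielded, and comes off more easily.
Here both period and group differ, so the two effects have to be weighed against each other.
Tl > Cs: both are in period 6; the period trend gives Tl the larger value.
Ge > Tl: relative to Tl, both the across-period and down-group shifts push Ge's first ionization energy up.
P > Ge: both effects reinforce here, so P is clearly the higher of the two.
Approximate values (kJ/mol): P 1012, Ge 762, Cs 376, Tl 589.
So from highest to lowest: P > Ge > Tl > Cs.

P > Ge > Tl > Cs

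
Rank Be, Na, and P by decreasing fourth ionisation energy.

Be > Na > P

The fourth ionization energy removes an electron from the +3 ion. For each element: Be³⁺ is already 1 electron into the core; Na³⁺ is already 2 electrons into the core; P³⁺ still has 2 valence electrons.
Core electrons are held far more tightly than valence electrons, so Na and Be top the IE_4 order.
Tabulated IE_4 (kJ/mol): Be 21007, Na 9543, P 4964.
Putting it together, IE_4: P < Na < Be.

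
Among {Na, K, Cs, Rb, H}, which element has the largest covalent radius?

Atomic radius shrinks across a period as nuclear charge pulls the same shell inward, and grows down a group as new shells are added.
All are in group 1, so atomic radius increases down the group.
The largest covalent radius among these belongs to Cs.

Cs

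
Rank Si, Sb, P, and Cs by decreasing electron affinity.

Si is in period 3, group 14; P is in period 3, group 15; Sb is in period 5, group 15; Cs is in period 6, group 1.
Adding an electron releases more energy for atoms nearer the top right (short of the noble gases).
These span different periods and groups, so the two trends combine.
P > Cs: both effects reinforce here, so P is clearly the higher of the two.
Sb > P: this pair runs against the simple trend — see the exception note.
Si > Sb: the two effects oppose for this pair; the down-group effect wins (134 vs 103 kJ/mol).
Note the exception: Sb has a higher electron affinity than P, contrary to the simple trend — both are half-filled np³, but the pairing/repulsion penalty for the added electron shrinks as the p orbitals become larger and more diffuse down the group, and for Sb that outweighs the weaker nuclear attraction.
Note the exception: Si has a higher electron affinity than P, contrary to the simple trend — adding an electron to P's half-filled 3p³ is unfavourable, so Si (3p²) has the more exothermic EA.
Tabulated electron affinity (kJ/mol): Si 134, P 72, Sb 103, Cs 46.
So from highest to lowest: Si > Sb > P > Cs.

Si > Sb > P > Cs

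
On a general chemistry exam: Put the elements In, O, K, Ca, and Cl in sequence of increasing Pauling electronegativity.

K < Ca < In < Cl < O

O is in period 2, group 16; Cl is in period 3, group 17; K is in period 4, group 1; Ca is in period 4, group 2; In is in period 5, group 13.
Atoms toward the upper right of the periodic table pull bonding electrons most strongly.
Here both period and group differ, so the two effects have to be weighed against each other.
Ca > K: Ca lies to the right of K in period 4, so the across-period effect alone puts Ca higher.
In > Ca: period and group pull opposite ways; the across-period shift dominates (1.78 vs 1.00).
Cl > In: both effects reinforce here, so Cl is clearly the higher of the two.
O > Cl: period and group pull opposite ways; the down-group shift dominates (3.44 vs 3.16).
For reference (Pauling): O 3.44, Cl 3.16, K 0.82, Ca 1.00, In 1.78.
So from lowest to highest: K < Ca < In < Cl < O.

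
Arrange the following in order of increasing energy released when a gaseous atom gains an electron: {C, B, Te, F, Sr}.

Sr, B, C, Te, F

EA tends to increase across a period and decrease down a group, though the pattern is less regular than for IE or radius.
Here both period and group differ, so the two effects have to be weighed against each other.
B > Sr: both effects reinforce here, so B is clearly the higher of the two.
C > B: C lies to the right of B in period 2, so the across-period effect alone puts C higher.
Te > C: the two effects oppose for this pair; the across-period effect wins (190 vs 122 kJ/mol).
F > Te: relative to Te, both the across-period and down-group shifts push F's electron affinity up.
Tabulated electron affinity (kJ/mol): B 27, C 122, F 328, Sr 5, Te 190.
So from lowest to highest: Sr < B < C < Te < F.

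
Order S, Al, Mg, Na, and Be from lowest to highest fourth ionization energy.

S < Na < Mg < Al < Be

Consider each +3 ion: S³⁺ still has 3 valence electrons; Al³⁺ is the bare [Ne] core; Mg³⁺ is already 1 electron into the core; Na³⁺ is already 2 electrons into the core; Be³⁺ is already 1 electron into the core.
Core electrons are held far more tightly than valence electrons, so Na, Mg, Al and Be top the IE_4 order.
Approximate IE_4 values (kJ/mol): S 4556, Al 11577, Mg 10543, Na 9543, Be 21007.
Hence IE_4: S < Na < Mg < Al < Be.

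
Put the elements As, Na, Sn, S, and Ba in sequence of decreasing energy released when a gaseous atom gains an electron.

S > Sn > As > Na > Ba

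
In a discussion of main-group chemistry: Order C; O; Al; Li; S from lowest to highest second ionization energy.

Al < S < C < O < Li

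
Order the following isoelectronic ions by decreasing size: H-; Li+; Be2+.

H-, Li+, Be2+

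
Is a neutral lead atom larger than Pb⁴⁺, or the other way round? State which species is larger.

Forming Pb⁴⁺ removes 4 electrons from Pb. Fewer electrons for the same nuclear charge means less shielding and a higher Z_eff on the remaining electrons.
A cation is smaller than its parent atom: Pb⁴⁺ < Pb.

Pb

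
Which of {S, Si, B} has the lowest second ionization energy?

Si

The second ionization energy removes an electron from the +1 ion. For each element: S⁺ still has 5 valence electrons; Si⁺ still has 3 valence electrons; B⁺ still has 2 valence electrons.
All are still removing valence electrons, so compare the +1 ions as you would atoms: IE_2 generally rises across a period (higher Z_eff) and falls down a group (larger shell), subject to the usual subshell exceptions.
Valence configurations: S⁺ [Ne]3s²3p³, Si⁺ [Ne]3s²3p¹, B⁺ [He]2s².
Approximate IE_2 values (kJ/mol): S 2252, Si 1577, B 2427.
Hence IE_2: Si < S < B.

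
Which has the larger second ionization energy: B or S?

Consider each +1 ion: B⁺ still has 2 valence electrons; S⁺ still has 5 valence electrons.
All are still removing valence electrons, so compare the +1 ions as you would atoms: IE_2 generally rises across a period (higher Z_eff) and falls down a group (larger shell), subject to the usual subshell exceptions.
Valence configurations: B⁺ [He]2s², S⁺ [Ne]3s²3p³.
Tabulated IE_2 (kJ/mol): B 2427, S 2252.
Hence IE_2: S < B.

B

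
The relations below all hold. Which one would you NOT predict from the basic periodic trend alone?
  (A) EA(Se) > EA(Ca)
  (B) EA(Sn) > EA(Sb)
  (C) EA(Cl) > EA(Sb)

(B)

The general trend: electron affinity increases across a period and decreases down a group.
(A) Se (period 4, group 16) vs Ca (period 4, group 2): the stated order agrees with the simple trend.
(B) Sn (period 5, group 14) vs Sb (period 5, group 15): the stated order contradicts the simple trend.
(C) Cl (period 3, group 17) vs Sb (period 5, group 15): the stated order agrees with the simple trend.
The exception is (B): adding an electron to Sb's half-filled 5p³ is unfavourable, so Sn has the more exothermic EA.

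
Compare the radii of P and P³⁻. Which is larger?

P³⁻

Forming P³⁻ adds 3 electrons to P. More electron–electron repulsion in the same shell, with unchanged nuclear charge, lets the cloud expand.
An anion is larger than its parent atom: P³⁻ > P.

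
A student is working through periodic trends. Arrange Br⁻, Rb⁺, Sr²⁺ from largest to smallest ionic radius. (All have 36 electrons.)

Br⁻ > Rb⁺ > Sr²⁺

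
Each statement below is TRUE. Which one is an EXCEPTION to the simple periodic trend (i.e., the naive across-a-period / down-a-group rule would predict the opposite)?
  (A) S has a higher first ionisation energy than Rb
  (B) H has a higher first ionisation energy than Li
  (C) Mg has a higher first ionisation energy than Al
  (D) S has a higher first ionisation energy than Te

(C)

The general trend: first ionisation energy increases across a period and decreases down a group.
(A) S (period 3, group 16) vs Rb (period 5, group 1): the stated order agrees with the simple trend.
(B) H (period 1, group 1) vs Li (period 2, group 1): the stated order agrees with the simple trend.
(C) Mg (period 3, group 2) vs Al (period 3, group 13): the stated order contradicts the simple trend.
(D) S (period 3, group 16) vs Te (period 5, group 16): the stated order agrees with the simple trend.
The exception is (C): Al's single 3p electron is easier to remove than one from Mg's filled 3s².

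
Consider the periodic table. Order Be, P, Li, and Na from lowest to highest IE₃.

Consider each +2 ion: Be²⁺ is the bare [He] core; P²⁺ still has 3 valence electrons; Li²⁺ is already 1 electron into the core; Na²⁺ is already 1 electron into the core.
Pulling an electron out of a noble-gas core costs far more than removing a remaining valence electron, so Na, Li and Be sit at the high end of IE_3.
Tabulated IE_3 (kJ/mol): Be 14849, P 2914, Li 11815, Na 6910.
Hence IE_3: P < Na < Li < Be.

P, Na, Li, Be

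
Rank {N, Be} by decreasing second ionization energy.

N > Be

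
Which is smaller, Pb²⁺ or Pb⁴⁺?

Pb⁴⁺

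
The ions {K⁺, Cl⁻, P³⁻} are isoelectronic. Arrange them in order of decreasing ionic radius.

All of these have 18 electrons, so size is governed by nuclear charge alone: the more protons, the stronger the pull on the same electron cloud, and the smaller the ion.
Nuclear charges: K⁺ (Z=19), Cl⁻ (Z=17), P³⁻ (Z=15).
Largest to smallest: P³⁻ > Cl⁻ > K⁺.

P³⁻ > Cl⁻ > K⁺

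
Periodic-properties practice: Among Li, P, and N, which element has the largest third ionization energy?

Li

IE_3 is the cost of taking one more electron from the +2 cation: Li²⁺ is already 1 electron into the core; P²⁺ still has 3 valence electrons; N²⁺ still has 3 valence electrons.
Breaking into a closed-shell core is much more expensive than removing a leftover valence electron — Li has the largest IE_3 here.
Valence configurations: P²⁺ [Ne]3s²3p¹, N²⁺ [He]2s²2p¹.
Approximate IE_3 values (kJ/mol): Li 11815, P 2914, N 4578.
Hence IE_3: P < N < Li.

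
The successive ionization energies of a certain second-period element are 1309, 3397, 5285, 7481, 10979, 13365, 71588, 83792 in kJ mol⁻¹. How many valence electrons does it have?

6

Look for the largest jump between consecutive ionization energies: IE7/IE6 ≈ 5.4, far larger than any earlier ratio.
That jump marks the point where a core electron is being removed. So the atom has 6 valence electrons.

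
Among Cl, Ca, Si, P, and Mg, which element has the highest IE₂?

Cl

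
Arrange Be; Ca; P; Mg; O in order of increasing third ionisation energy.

The third ionization energy removes an electron from the +2 ion. For each element: Be²⁺ is the bare [He] core; Ca²⁺ is the bare [Ar] core; P²⁺ still has 3 valence electrons; Mg²⁺ is the bare [Ne] core; O²⁺ still has 4 valence electrons.
Usually core removal costs more than valence removal, but here the competition is close: a tightly held n=2 valence electron can cost more to remove than an n=3 core electron, so the actual values have to decide it.
Valence configurations: P²⁺ [Ne]3s²3p¹, O²⁺ [He]2s²2p².
The numbers (kJ/mol): Be 14849, Ca 4912, P 2914, Mg 7733, O 5300.
So the third ionization energies run P < Ca < O < Mg < Be.

P, Ca, O, Mg, Be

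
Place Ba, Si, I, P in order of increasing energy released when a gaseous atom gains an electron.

Ba < P < Si < I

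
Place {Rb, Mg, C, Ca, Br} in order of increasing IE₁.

Rb, Ca, Mg, C, Br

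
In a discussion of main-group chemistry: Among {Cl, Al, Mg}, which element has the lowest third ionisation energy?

After 2 electrons have been removed, what remains? Cl²⁺ still has 5 valence electrons; Al²⁺ still has 1 valence electron; Mg²⁺ is the bare [Ne] core.
Breaking into a closed-shell core is much more expensive than removing a leftover valence electron — Mg has the largest IE_3 here.
Valence configurations: Cl²⁺ [Ne]3s²3p³, Al²⁺ [Ne]3s¹.
Tabulated IE_3 (kJ/mol): Cl 3822, Al 2745, Mg 7733.
Hence IE_3: Al < Cl < Mg.

Al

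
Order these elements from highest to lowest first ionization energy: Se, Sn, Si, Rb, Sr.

Se > Si > Sn > Sr > Rb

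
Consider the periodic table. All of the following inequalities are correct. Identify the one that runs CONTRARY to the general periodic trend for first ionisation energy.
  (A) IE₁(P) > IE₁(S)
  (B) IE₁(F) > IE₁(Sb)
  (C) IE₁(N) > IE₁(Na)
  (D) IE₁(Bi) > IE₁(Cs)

The general trend: first ionisation energy increases across a period and decreases down a group.
(A) P (period 3, group 15) vs S (period 3, group 16): the stated order contradicts the simple trend.
(B) F (period 2, group 17) vs Sb (period 5, group 15): the stated order agrees with the simple trend.
(C) N (period 2, group 15) vs Na (period 3, group 1): the stated order agrees with the simple trend.
(D) Bi (period 6, group 15) vs Cs (period 6, group 1): the stated order agrees with the simple trend.
The exception is (A): S (3p⁴) ionizes more easily than half-filled P (3p³) because the paired 3p electron in S is pushed out by e⁻–e⁻ repulsion.

(A)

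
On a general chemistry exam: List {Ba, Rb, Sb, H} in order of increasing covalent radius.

H, Sb, Ba, Rb

H is in period 1, group 1; Rb is in period 5, group 1; Sb is in period 5, group 15; Ba is in period 6, group 2.
Atomic radius shrinks across a period as nuclear charge pulls the same shell inward, and grows down a group as new shells are added.
Neither a single period nor a single group — weigh both effects.
Sb > H: the two effects oppose for this pair; the down-group effect wins (140 vs 32 pm).
Ba > Sb: both effects reinforce here, so Ba is clearly the larger of the two.
Rb > Ba: the two effects oppose for this pair; the across-period effect wins (210 vs 196 pm).
Approximate values (pm): H 32, Rb 210, Sb 140, Ba 196.
So from smallest to largest: H < Sb < Ba < Rb.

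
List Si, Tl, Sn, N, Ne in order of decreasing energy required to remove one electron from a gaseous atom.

N is in period 2, group 15; Ne is in period 2, group 18; Si is in period 3, group 14; Sn is in period 5, group 14; Tl is in period 6, group 13.
First ionization energy rises across a period (greater Z_eff holds electrons more tightly) and falls down a group (valence electrons are farther from the nucleus).
Here both period and group differ, so the two effects have to be weighed against each other.
Sn > Tl: both effects reinforce here, so Sn is clearly the higher of the two.
Si > Sn: Si sits above Sn in group 14, so the down-group effect alone puts Si higher.
N > Si: both effects reinforce here, so N is clearly the higher of the two.
Ne > N: both are in period 2; the period trend gives Ne the larger value.
Tabulated first ionization energy (kJ/mol): N 1402, Ne 2081, Si 786, Sn 709, Tl 589.
So from highest to lowest: Ne > N > Si > Sn > Tl.

Ne, N, Si, Sn, Tl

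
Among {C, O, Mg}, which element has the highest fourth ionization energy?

Mg

IE_4 is the cost of taking one more electron from the +3 cation: C³⁺ still has 1 valence electron; O³⁺ still has 3 valence electrons; Mg³⁺ is already 1 electron into the core.
Breaking into a closed-shell core is much more expensive than removing a leftover valence electron — Mg has the largest IE_4 here.
Valence configurations: C³⁺ [He]2s¹, O³⁺ [He]2s²2p¹.
Tabulated IE_4 (kJ/mol): C 6223, O 7469, Mg 10543.
So the fourth ionization energies run C < O < Mg.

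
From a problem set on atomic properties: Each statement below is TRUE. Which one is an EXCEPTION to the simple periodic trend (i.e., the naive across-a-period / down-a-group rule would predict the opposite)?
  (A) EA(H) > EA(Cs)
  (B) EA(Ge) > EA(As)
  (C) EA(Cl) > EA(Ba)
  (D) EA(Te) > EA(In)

The general trend: electron affinity increases across a period and decreases down a group.
(A) H (period 1, group 1) vs Cs (period 6, group 1): the stated order agrees with the simple trend.
(B) Ge (period 4, group 14) vs As (period 4, group 15): the stated order contradicts the simple trend.
(C) Cl (period 3, group 17) vs Ba (period 6, group 2): the stated order agrees with the simple trend.
(D) Te (period 5, group 16) vs In (period 5, group 13): the stated order agrees with the simple trend.
The exception is (B): adding an electron to As's half-filled 4p³ is unfavourable, so Ge (4p²) has the more exothermic EA.

(B)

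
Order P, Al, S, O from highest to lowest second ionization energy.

O, S, P, Al

The second ionization energy removes an electron from the +1 ion. For each element: P⁺ still has 4 valence electrons; Al⁺ still has 2 valence electrons; S⁺ still has 5 valence electrons; O⁺ still has 5 valence electrons.
All are still removing valence electrons, so compare the +1 ions as you would atoms: IE_2 generally rises across a period (higher Z_eff) and falls down a group (larger shell), subject to the usual subshell exceptions.
Valence configurations: P⁺ [Ne]3s²3p², Al⁺ [Ne]3s², S⁺ [Ne]3s²3p³, O⁺ [He]2s²2p³.
Tabulated IE_2 (kJ/mol): P 1907, Al 1817, S 2252, O 3388.
So the second ionization energies run Al < P < S < O.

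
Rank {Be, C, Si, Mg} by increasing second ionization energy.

IE_2 is the cost of taking one more electron from the +1 cation: Be⁺ still has 1 valence electron; C⁺ still has 3 valence electrons; Si⁺ still has 3 valence electrons; Mg⁺ still has 1 valence electron.
All are still removing valence electrons, so compare the +1 ions as you would atoms: IE_2 generally rises across a period (higher Z_eff) and falls down a group (larger shell), subject to the usual subshell exceptions.
Valence configurations: Be⁺ [He]2s¹, C⁺ [He]2s²2p¹, Si⁺ [Ne]3s²3p¹, Mg⁺ [Ne]3s¹.
Approximate IE_2 values (kJ/mol): Be 1757, C 2353, Si 1577, Mg 1451.
Overall IE_2 order: Mg < Si < Be < C.

Mg, Si, Be, C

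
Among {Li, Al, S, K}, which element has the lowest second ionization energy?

After 1 electron has been removed, what remains? Li⁺ is the bare [He] core; Al⁺ still has 2 valence electrons; S⁺ still has 5 valence electrons; K⁺ is the bare [Ar] core.
Core electrons are held far more tightly than valence electrons, so K and Li top the IE_2 order.
Valence configurations: Al⁺ [Ne]3s², S⁺ [Ne]3s²3p³.
Tabulated IE_2 (kJ/mol): Li 7298, Al 1817, S 2252, K 3052.
Hence IE_2: Al < S < K < Li.

Al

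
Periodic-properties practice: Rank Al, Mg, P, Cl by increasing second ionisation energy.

Consider each +1 ion: Al⁺ still has 2 valence electrons; Mg⁺ still has 1 valence electron; P⁺ still has 4 valence electrons; Cl⁺ still has 6 valence electrons.
All are still removing valence electrons, so compare the +1 ions as you would atoms: IE_2 generally rises across a period (higher Z_eff) and falls down a group (larger shell), subject to the usual subshell exceptions.
Valence configurations: Al⁺ [Ne]3s², Mg⁺ [Ne]3s¹, P⁺ [Ne]3s²3p², Cl⁺ [Ne]3s²3p⁴.
Approximate IE_2 values (kJ/mol): Al 1817, Mg 1451, P 1907, Cl 2298.
Overall IE_2 order: Mg < Al < P < Cl.

Mg < Al < P < Cl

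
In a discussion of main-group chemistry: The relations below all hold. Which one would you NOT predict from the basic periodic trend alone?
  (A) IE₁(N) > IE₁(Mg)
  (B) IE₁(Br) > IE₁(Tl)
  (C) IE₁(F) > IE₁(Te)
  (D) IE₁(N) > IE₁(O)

The general trend: IE₁ increases across a period and decreases down a group.
(A) N (period 2, group 15) vs Mg (period 3, group 2): the stated order agrees with the simple trend.
(B) Br (period 4, group 17) vs Tl (period 6, group 13): the stated order agrees with the simple trend.
(C) F (period 2, group 17) vs Te (period 5, group 16): the stated order agrees with the simple trend.
(D) N (period 2, group 15) vs O (period 2, group 16): the stated order contradicts the simple trend.
The exception is (D): pairing an electron in O's 2p⁴ costs repulsion energy, so O ionizes more easily than half-filled N (2p³).

(D)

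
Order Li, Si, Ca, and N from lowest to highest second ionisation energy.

Ca < Si < N < Li

After 1 electron has been removed, what remains? Li⁺ is the bare [He] core; Si⁺ still has 3 valence electrons; Ca⁺ still has 1 valence electron; N⁺ still has 4 valence electrons.
Core electrons are held far more tightly than valence electrons, so Li tops the IE_2 order.
Valence configurations: Si⁺ [Ne]3s²3p¹, Ca⁺ [Ar]4s¹, N⁺ [He]2s²2p².
The numbers (kJ/mol): Li 7298, Si 1577, Ca 1145, N 2856.
Overall IE_2 order: Ca < Si < N < Li.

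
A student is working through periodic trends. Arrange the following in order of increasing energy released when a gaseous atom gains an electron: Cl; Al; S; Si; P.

Al is in period 3, group 13; Si is in period 3, group 14; P is in period 3, group 15; S is in period 3, group 16; Cl is in period 3, group 17.
Adding an electron releases more energy for atoms nearer the top right (short of the noble gases).
All lie in period 3; the across-period trend (electron affinity increases left to right) applies, with the exception below.
Note the exception: Si has a higher electron affinity than P, contrary to the simple trend — adding an electron to P's half-filled 3p³ is unfavourable, so Si (3p²) has the more exothermic EA.
Tabulated electron affinity (kJ/mol): Al 42, Si 134, P 72, S 200, Cl 349.
So from lowest to highest: Al < P < Si < S < Cl.

Al < P < Si < S < Cl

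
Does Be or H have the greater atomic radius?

Be

H is in period 1, group 1; Be is in period 2, group 2.
Radius decreases left→right (rising Z_eff, same n) and increases top→bottom (higher n).
These sit on a diagonal, where the across-period and down-group effects partly cancel.
Be > H: the two effects oppose for this pair; the down-group effect wins (102 vs 32 pm).
Approximate values (pm): H 32, Be 102.
So Be has the greater atomic radius (Be > H).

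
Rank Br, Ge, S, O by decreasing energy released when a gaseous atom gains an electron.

O is in period 2, group 16; S is in period 3, group 16; Ge is in period 4, group 14; Br is in period 4, group 17.
Adding an electron releases more energy for atoms nearer the top right (short of the noble gases).
Neither a single period nor a single group — weigh both effects.
O > Ge: both effects reinforce here, so O is clearly the higher of the two.
S > O: this pair runs against the simple trend — see the exception note.
Br > S: the two effects oppose for this pair; the across-period effect wins (325 vs 200 kJ/mol).
Note the exception: S has a higher electron affinity than O, contrary to the simple trend — the compact 2p subshell of O repels the added electron more than S's larger 3p does.
Tabulated electron affinity (kJ/mol): O 141, S 200, Ge 119, Br 325.
So from highest to lowest: Br > S > O > Ge.

Br, S, O, Ge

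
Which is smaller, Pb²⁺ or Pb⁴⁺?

Pb⁴⁺

Both ions have Z = 82 protons, but Pb⁴⁺ has lost more electrons, so its remaining electrons feel a larger effective nuclear charge per electron and are pulled in more tightly.
Higher positive charge → smaller ion, so Pb²⁺ > Pb⁴⁺.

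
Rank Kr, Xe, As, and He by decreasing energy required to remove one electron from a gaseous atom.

He is in period 1, group 18; As is in period 4, group 15; Kr is in period 4, group 18; Xe is in period 5, group 18.
First ionization energy rises across a period (greater Z_eff holds electrons more tightly) and falls down a group (valence electrons are farther from the nucleus).
Here both period and group differ, so the two effects have to be weighed against each other.
Xe > As: the two effects oppose for this pair; the across-period effect wins (1170 vs 947 kJ/mol).
Kr > Xe: they share group 18; the group trend gives Kr the larger value.
He > Kr: they share group 18; the group trend gives He the larger value.
Tabulated first ionization energy (kJ/mol): He 2372, As 947, Kr 1351, Xe 1170.
So from highest to lowest: He > Kr > Xe > As.

He, Kr, Xe, As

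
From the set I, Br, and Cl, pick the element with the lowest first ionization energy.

Cl is in period 3, group 17; Br is in period 4, group 17; I is in period 5, group 17.
IE₁ increases left→right with effective nuclear charge and decreases top→bottom as the valence shell moves farther out.
All are in group 17, so first ionization energy increases up the group.
The lowest first ionization energy among these belongs to I.

I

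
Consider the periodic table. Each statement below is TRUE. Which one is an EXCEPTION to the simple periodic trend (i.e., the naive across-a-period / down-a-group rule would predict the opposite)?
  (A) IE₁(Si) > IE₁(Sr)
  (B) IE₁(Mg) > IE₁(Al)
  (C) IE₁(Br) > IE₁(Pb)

(B)

The general trend: first ionization energy increases across a period and decreases down a group.
(A) Si (period 3, group 14) vs Sr (period 5, group 2): the stated order agrees with the simple trend.
(B) Mg (period 3, group 2) vs Al (period 3, group 13): the stated order contradicts the simple trend.
(C) Br (period 4, group 17) vs Pb (period 6, group 14): the stated order agrees with the simple trend.
The exception is (B): Al's single 3p electron is easier to remove than one from Mg's filled 3s².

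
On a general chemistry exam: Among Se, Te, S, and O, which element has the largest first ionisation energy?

O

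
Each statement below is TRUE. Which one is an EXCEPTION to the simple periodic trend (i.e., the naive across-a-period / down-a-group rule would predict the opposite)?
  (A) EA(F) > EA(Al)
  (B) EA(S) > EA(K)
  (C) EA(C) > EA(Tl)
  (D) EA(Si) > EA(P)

(D)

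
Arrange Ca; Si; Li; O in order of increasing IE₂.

Consider each +1 ion: Ca⁺ still has 1 valence electron; Si⁺ still has 3 valence electrons; Li⁺ is the bare [He] core; O⁺ still has 5 valence electrons.
Breaking into a closed-shell core is much more expensive than removing a leftover valence electron — Li has the largest IE_2 here.
Valence configurations: Ca⁺ [Ar]4s¹, Si⁺ [Ne]3s²3p¹, O⁺ [He]2s²2p³.
Approximate IE_2 values (kJ/mol): Ca 1145, Si 1577, Li 7298, O 3388.
Overall IE_2 order: Ca < Si < O < Li.

Ca, Si, O, Li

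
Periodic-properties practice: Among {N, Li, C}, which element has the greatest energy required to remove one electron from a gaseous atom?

N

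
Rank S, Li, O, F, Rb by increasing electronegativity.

Rb < Li < S < O < F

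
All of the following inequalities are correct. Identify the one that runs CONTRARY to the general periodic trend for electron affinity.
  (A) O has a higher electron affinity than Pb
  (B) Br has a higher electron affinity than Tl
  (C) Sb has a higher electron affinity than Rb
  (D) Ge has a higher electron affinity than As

(D)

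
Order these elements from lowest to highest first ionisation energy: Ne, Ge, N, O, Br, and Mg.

Mg, Ge, Br, O, N, Ne

N is in period 2, group 15; O is in period 2, group 16; Ne is in period 2, group 18; Mg is in period 3, group 2; Ge is in period 4, group 14; Br is in period 4, group 17.
IE₁ increases left→right with effective nuclear charge and decreases top→bottom as the valence shell moves farther out.
These span different periods and groups, so the two trends combine.
Ge > Mg: period and group pull opposite ways; the across-period shift dominates (762 vs 738 kJ/mol).
Br > Ge: Br lies to the right of Ge in period 4, so the across-period effect alone puts Br higher.
O > Br: the two effects oppose for this pair; the down-group effect wins (1314 vs 1140 kJ/mol).
N > O: this pair runs against the simple trend — see the exception note.
Ne > N: both are in period 2; the period trend gives Ne the larger value.
Note the exception: N has a higher first ionization energy than O, contrary to the simple trend — pairing an electron in O's 2p⁴ costs repulsion energy, so O ionizes more easily than half-filled N (2p³).
Tabulated first ionization energy (kJ/mol): N 1402, O 1314, Ne 2081, Mg 738, Ge 762, Br 1140.
So from lowest to highest: Mg < Ge < Br < O < N < Ne.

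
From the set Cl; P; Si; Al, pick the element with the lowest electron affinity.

Al is in period 3, group 13; Si is in period 3, group 14; P is in period 3, group 15; Cl is in period 3, group 17.
Adding an electron releases more energy for atoms nearer the top right (short of the noble gases).
All lie in period 3; the across-period trend (electron affinity increases left to right) applies, with the exception below.
Note the exception: Si has a higher electron affinity than P, contrary to the simple trend — adding an electron to P's half-filled 3p³ is unfavourable, so Si (3p²) has the more exothermic EA.
Approximate values (kJ/mol): Al 42, Si 134, P 72, Cl 349.
The lowest electron affinity among these belongs to Al.

Al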